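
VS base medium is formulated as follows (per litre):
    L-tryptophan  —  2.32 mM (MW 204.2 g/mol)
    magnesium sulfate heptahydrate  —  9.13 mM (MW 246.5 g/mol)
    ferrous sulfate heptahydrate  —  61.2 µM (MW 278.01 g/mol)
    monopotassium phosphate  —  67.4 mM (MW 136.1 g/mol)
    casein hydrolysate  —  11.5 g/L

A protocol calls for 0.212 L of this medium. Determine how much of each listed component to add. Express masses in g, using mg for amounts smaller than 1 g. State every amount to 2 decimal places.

L-tryptophan 100.43 mg; magnesium sulfate heptahydrate 477.12 mg; ferrous sulfate heptahydrate 3.61 mg; monopotassium phosphate 1.94 g; casein hydrolysate 2.44 g

Scale factor relative to 1 L: 0.212.
L-tryptophan: 2.32 mmol/L × 204.2 mg/mmol × 0.212 L = 100.43 mg
magnesium sulfate heptahydrate: 9.13 mmol/L × 246.5 mg/mmol × 0.212 L = 477.12 mg
ferrous sulfate heptahydrate: 61.2 µmol/L × 278.01 g/mol × 0.212 L ÷ 1000 = 3.61 mg
monopotassium phosphate: 67.4 mmol/L × 136.1 g/mol × 0.212 L ÷ 1000 = 1.94 g
casein hydrolysate: 11.5 g/L × 0.212 L = 2.44 g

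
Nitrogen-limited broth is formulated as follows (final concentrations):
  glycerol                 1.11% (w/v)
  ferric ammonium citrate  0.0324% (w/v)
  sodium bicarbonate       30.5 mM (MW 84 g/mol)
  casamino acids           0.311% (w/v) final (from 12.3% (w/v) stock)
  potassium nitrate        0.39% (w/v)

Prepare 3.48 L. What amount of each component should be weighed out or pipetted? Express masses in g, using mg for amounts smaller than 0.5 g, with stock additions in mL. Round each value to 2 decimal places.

Scale factor relative to 1 L: 3.48.
glycerol: 1.11% w/v = 11.1 g/L → 11.1 × 3.48 L = 38.63 g
ferric ammonium citrate: 0.0324 g per 100 mL × 3480 mL ÷ 100 = 1.13 g
sodium bicarbonate: 30.5 mmol/L × 84 g/mol × 3.48 L ÷ 1000 = 8.92 g
casamino acids: V = C2·V2/C1 = 0.311% ÷ 12.3% × 3480 mL = 87.99 mL
potassium nitrate: 0.39 g per 100 mL × 3480 mL ÷ 100 = 13.57 g

glycerol 38.63 g; ferric ammonium citrate 1.13 g; sodium bicarbonate 8.92 g; casamino acids 87.99 mL; potassium nitrate 13.57 g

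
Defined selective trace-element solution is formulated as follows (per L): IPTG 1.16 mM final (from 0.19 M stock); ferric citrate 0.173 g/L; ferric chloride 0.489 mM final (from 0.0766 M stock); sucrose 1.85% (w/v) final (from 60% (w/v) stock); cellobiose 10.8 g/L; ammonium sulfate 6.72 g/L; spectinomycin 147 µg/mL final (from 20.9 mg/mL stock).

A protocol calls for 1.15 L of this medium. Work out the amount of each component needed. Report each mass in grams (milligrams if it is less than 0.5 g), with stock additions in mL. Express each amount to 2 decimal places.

IPTG 7.02 mL; ferric citrate 198.95 mg; ferric chloride 7.34 mL; sucrose 35.46 mL; cellobiose 12.42 g; ammonium sulfate 7.73 g; spectinomycin 8.09 mL

Scale factor relative to 1 L: 1.15.
IPTG: V = C2·V2/C1 = 1.16 mM × 1150 mL ÷ 190 mM = 7.02 mL
ferric citrate: 0.173 g/L × 1.15 L = 0.19895 g = 198.95 mg
ferric chloride: V = C2·V2/C1 = 0.489 mM × 1150 mL ÷ 76.6 mM = 7.34 mL
sucrose: V = C2·V2/C1 = 1.85% ÷ 60% × 1150 mL = 35.46 mL
cellobiose: 10.8 g/L × 1.15 L = 12.42 g
ammonium sulfate: 6.72 g/L × 1.15 L = 7.73 g
spectinomycin: V = C2·V2/C1 = 147 µg/mL × 1150 mL ÷ 20900 µg/mL = 8.09 mL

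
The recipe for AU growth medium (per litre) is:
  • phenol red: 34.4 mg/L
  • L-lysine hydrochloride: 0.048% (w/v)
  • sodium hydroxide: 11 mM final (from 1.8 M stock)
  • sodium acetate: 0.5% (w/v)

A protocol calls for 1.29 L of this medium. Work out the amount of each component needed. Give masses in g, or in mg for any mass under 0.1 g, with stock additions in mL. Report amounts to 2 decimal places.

Working volume: 1.29 L.
phenol red: 34.4 mg/L × 1.29 L = 44.38 mg
L-lysine hydrochloride: 0.048% w/v = 0.48 g/L → 0.48 × 1.29 L = 0.62 g
sodium hydroxide: dilute stock: 11 mM × 1290 mL ÷ 1800 mM = 7.88 mL
sodium acetate: 0.5 g per 100 mL × 1290 mL ÷ 100 = 6.45 g

phenol red 44.38 mg; L-lysine hydrochloride 0.62 g; sodium hydroxide 7.88 mL; sodium acetate 6.45 g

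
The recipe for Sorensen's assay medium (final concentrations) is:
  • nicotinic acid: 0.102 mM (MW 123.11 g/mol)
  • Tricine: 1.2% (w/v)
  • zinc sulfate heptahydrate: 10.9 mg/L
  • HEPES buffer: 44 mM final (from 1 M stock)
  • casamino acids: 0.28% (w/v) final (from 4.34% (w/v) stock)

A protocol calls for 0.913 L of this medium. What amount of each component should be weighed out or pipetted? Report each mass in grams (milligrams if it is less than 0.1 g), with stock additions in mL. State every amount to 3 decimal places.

Working volume: 0.913 L.
nicotinic acid: 0.102 mmol/L × 123.11 mg/mmol × 0.913 L = 11.465 mg
Tricine: 1.2 g per 100 mL × 913 mL ÷ 100 = 10.956 g
zinc sulfate heptahydrate: 10.9 mg/L × 0.913 L = 9.952 mg
HEPES buffer: C1V1 = C2V2 → 44 mM × 913 mL ÷ 1000 mM = 40.172 mL
casamino acids: V = C2·V2/C1 = 0.28% ÷ 4.34% × 913 mL = 58.903 mL

nicotinic acid 11.465 mg; Tricine 10.956 g; zinc sulfate heptahydrate 9.952 mg; HEPES buffer 40.172 mL; casamino acids 58.903 mL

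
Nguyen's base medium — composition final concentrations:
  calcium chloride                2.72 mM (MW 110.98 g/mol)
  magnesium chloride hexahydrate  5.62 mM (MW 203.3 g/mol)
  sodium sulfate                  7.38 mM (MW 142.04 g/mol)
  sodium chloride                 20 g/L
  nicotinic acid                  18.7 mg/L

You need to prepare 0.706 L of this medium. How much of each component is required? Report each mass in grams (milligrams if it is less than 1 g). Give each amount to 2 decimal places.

calcium chloride 213.12 mg; magnesium chloride hexahydrate 806.64 mg; sodium sulfate 740.07 mg; sodium chloride 14.12 g; nicotinic acid 13.20 mg

Scale factor relative to 1 L: 0.706.
calcium chloride: 2.72 mmol/L × 110.98 mg/mmol × 0.706 L = 213.12 mg
magnesium chloride hexahydrate: 5.62 mmol/L × 203.3 mg/mmol × 0.706 L = 806.64 mg
sodium sulfate: 7.38 mmol/L × 142.04 mg/mmol × 0.706 L = 740.07 mg
sodium chloride: 20 g/L × 0.706 L = 14.12 g
nicotinic acid: 18.7 mg/L × 0.706 L = 13.20 mg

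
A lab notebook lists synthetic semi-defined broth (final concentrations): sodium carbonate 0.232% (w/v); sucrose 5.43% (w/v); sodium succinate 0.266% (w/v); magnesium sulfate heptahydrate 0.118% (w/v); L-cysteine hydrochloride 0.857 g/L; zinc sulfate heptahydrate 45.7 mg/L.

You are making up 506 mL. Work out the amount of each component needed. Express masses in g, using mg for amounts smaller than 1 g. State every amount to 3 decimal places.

Scale factor relative to 1 L: 0.506.
sodium carbonate: 0.232 g per 100 mL × 506 mL ÷ 100 = 1.174 g
sucrose: 5.43% w/v = 54.3 g/L → 54.3 × 0.506 L = 27.476 g
sodium succinate: 0.266% w/v = 2.66 g/L → 2.66 × 0.506 L = 1.346 g
magnesium sulfate heptahydrate: 0.118% w/v = 1.18 g/L → 1.18 × 0.506 L = 0.59708 g = 597.080 mg
L-cysteine hydrochloride: 0.857 g/L × 0.506 L = 0.433642 g = 433.642 mg
zinc sulfate heptahydrate: 45.7 mg/L × 0.506 L = 23.124 mg

sodium carbonate 1.174 g; sucrose 27.476 g; sodium succinate 1.346 g; magnesium sulfate heptahydrate 597.080 mg; L-cysteine hydrochloride 433.642 mg; zinc sulfate heptahydrate 23.124 mg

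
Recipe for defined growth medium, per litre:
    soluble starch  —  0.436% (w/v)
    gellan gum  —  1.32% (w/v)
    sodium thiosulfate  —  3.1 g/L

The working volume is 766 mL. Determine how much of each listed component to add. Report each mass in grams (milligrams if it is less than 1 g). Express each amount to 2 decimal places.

Scale factor relative to 1 L: 0.766.
soluble starch: 0.436% w/v = 4.36 g/L → 4.36 × 0.766 L = 3.34 g
gellan gum: 1.32% w/v = 13.2 g/L → 13.2 × 0.766 L = 10.11 g
sodium thiosulfate: 3.1 g/L × 0.766 L = 2.37 g

soluble starch 3.34 g; gellan gum 10.11 g; sodium thiosulfate 2.37 g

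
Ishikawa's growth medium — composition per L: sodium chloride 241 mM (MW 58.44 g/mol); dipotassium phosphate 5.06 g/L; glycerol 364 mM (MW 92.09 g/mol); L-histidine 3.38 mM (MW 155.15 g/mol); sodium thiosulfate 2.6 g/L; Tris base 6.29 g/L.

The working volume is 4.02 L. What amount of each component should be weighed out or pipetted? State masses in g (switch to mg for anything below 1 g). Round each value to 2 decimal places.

Scale factor relative to 1 L: 4.02.
sodium chloride: 241 mmol/L × 58.44 g/mol × 4.02 L ÷ 1000 = 56.62 g
dipotassium phosphate: 5.06 g/L × 4.02 L = 20.34 g
glycerol: 364 mmol/L × 92.09 g/mol × 4.02 L ÷ 1000 = 134.75 g
L-histidine: 3.38 mmol/L × 155.15 g/mol × 4.02 L ÷ 1000 = 2.11 g
sodium thiosulfate: 2.6 g/L × 4.02 L = 10.45 g
Tris base: 6.29 g/L × 4.02 L = 25.29 g

sodium chloride 56.62 g; dipotassium phosphate 20.34 g; glycerol 134.75 g; L-histidine 2.11 g; sodium thiosulfate 10.45 g; Tris base 25.29 g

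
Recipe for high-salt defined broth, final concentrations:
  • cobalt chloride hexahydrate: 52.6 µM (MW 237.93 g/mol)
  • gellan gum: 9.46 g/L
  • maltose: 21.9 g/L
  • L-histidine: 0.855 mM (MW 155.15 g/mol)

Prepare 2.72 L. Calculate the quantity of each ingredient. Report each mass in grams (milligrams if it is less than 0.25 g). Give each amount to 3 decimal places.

Working volume: 2.72 L.
cobalt chloride hexahydrate: 52.6 µmol/L × 237.93 g/mol × 2.72 L ÷ 1000 = 34.041 mg
gellan gum: 9.46 g/L × 2.72 L = 25.731 g
maltose: 21.9 g/L × 2.72 L = 59.568 g
L-histidine: 0.855 mmol/L × 155.15 g/mol × 2.72 L ÷ 1000 = 0.361 g

cobalt chloride hexahydrate 34.041 mg; gellan gum 25.731 g; maltose 59.568 g; L-histidine 0.361 g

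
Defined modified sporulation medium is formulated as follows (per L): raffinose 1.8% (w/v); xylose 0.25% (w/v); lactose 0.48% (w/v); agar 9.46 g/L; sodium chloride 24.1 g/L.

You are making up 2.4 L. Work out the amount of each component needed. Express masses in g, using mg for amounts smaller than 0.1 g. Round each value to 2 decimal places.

Scale factor relative to 1 L: 2.4.
raffinose: 1.8 g per 100 mL × 2400 mL ÷ 100 = 43.20 g
xylose: 0.25% w/v = 2.5 g/L → 2.5 × 2.4 L = 6.00 g
lactose: 0.48% w/v = 4.8 g/L → 4.8 × 2.4 L = 11.52 g
agar: 9.46 g/L × 2.4 L = 22.70 g
sodium chloride: 24.1 g/L × 2.4 L = 57.84 g

raffinose 43.20 g; xylose 6.00 g; lactose 11.52 g; agar 22.70 g; sodium chloride 57.84 g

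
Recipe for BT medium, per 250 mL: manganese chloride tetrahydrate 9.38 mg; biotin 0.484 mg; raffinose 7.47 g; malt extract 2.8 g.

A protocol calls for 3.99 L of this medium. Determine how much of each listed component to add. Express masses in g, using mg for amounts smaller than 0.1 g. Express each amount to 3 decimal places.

manganese chloride tetrahydrate 0.150 g; biotin 7.725 mg; raffinose 119.221 g; malt extract 44.688 g

Scale factor = 3990 mL / 250 mL = 15.96.
manganese chloride tetrahydrate: 9.38 mg × (3990 mL / 250 mL) = 149.705 mg = 0.150 g
biotin: 0.484 mg × (3990 mL / 250 mL) = 7.725 mg
raffinose: 7.47 g × (3990 mL / 250 mL) = 119.221 g
malt extract: 2.8 g × (3990 mL / 250 mL) = 44.688 g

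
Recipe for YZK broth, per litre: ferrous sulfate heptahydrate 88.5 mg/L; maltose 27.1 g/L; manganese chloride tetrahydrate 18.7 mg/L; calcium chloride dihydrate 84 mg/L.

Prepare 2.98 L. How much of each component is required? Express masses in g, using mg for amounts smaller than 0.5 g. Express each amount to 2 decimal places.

Working volume: 2.98 L.
ferrous sulfate heptahydrate: 88.5 mg/L × 2.98 L = 263.73 mg
maltose: 27.1 g/L × 2.98 L = 80.76 g
manganese chloride tetrahydrate: 18.7 mg/L × 2.98 L = 55.73 mg
calcium chloride dihydrate: 84 mg/L × 2.98 L = 250.32 mg

ferrous sulfate heptahydrate 263.73 mg; maltose 80.76 g; manganese chloride tetrahydrate 55.73 mg; calcium chloride dihydrate 250.32 mg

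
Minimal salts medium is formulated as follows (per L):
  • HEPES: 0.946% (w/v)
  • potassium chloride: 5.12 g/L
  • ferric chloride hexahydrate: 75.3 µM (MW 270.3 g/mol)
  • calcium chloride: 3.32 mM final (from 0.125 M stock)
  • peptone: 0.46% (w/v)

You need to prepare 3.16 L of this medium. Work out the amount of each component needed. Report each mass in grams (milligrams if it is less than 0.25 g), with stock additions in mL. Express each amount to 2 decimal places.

HEPES 29.89 g; potassium chloride 16.18 g; ferric chloride hexahydrate 64.32 mg; calcium chloride 83.93 mL; peptone 14.54 g

Working volume: 3.16 L.
HEPES: 0.946% w/v = 9.46 g/L → 9.46 × 3.16 L = 29.89 g
potassium chloride: 5.12 g/L × 3.16 L = 16.18 g
ferric chloride hexahydrate: 75.3 µmol/L × 270.3 g/mol × 3.16 L ÷ 1000 = 64.32 mg
calcium chloride: C1V1 = C2V2 → 3.32 mM × 3160 mL ÷ 125 mM = 83.93 mL
peptone: 0.46% w/v = 4.6 g/L → 4.6 × 3.16 L = 14.54 g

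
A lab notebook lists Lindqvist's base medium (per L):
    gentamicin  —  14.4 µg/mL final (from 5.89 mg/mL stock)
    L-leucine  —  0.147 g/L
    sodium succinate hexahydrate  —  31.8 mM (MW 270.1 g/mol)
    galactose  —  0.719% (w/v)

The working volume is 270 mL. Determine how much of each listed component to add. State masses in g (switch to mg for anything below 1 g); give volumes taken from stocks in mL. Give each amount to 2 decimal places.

gentamicin 0.66 mL; L-leucine 39.69 mg; sodium succinate hexahydrate 2.32 g; galactose 1.94 g

Target volume = 270 mL = 0.27 L.
gentamicin: V = C2·V2/C1 = 14.4 µg/mL × 270 mL ÷ 5890 µg/mL = 0.66 mL
L-leucine: 0.147 g/L × 0.27 L = 0.03969 g = 39.69 mg
sodium succinate hexahydrate: 31.8 mmol/L × 270.1 g/mol × 0.27 L ÷ 1000 = 2.32 g
galactose: 0.719% w/v = 7.19 g/L → 7.19 × 0.27 L = 1.94 g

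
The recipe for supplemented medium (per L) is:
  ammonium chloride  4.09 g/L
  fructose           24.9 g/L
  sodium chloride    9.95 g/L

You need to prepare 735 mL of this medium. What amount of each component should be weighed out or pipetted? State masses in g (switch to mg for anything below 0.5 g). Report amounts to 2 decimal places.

Working volume: 735 mL = 0.735 L.
ammonium chloride: 4.09 g/L × 0.735 L = 3.01 g
fructose: 24.9 g/L × 0.735 L = 18.30 g
sodium chloride: 9.95 g/L × 0.735 L = 7.31 g

ammonium chloride 3.01 g; fructose 18.30 g; sodium chloride 7.31 g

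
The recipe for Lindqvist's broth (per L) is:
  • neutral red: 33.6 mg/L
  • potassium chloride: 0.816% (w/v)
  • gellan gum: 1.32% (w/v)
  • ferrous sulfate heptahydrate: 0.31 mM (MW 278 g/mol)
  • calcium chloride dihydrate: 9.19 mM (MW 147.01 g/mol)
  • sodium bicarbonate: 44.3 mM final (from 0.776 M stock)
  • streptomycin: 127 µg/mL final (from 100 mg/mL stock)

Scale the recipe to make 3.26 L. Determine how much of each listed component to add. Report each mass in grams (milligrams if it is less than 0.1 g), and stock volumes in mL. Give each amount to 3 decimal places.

neutral red 0.110 g; potassium chloride 26.602 g; gellan gum 43.032 g; ferrous sulfate heptahydrate 0.281 g; calcium chloride dihydrate 4.404 g; sodium bicarbonate 186.106 mL; streptomycin 4.140 mL

Scale factor relative to 1 L: 3.26.
neutral red: 33.6 mg/L × 3.26 L = 109.536 mg = 0.110 g
potassium chloride: 0.816% w/v = 8.16 g/L → 8.16 × 3.26 L = 26.602 g
gellan gum: 1.32 g per 100 mL × 3260 mL ÷ 100 = 43.032 g
ferrous sulfate heptahydrate: 0.31 mmol/L × 278 g/mol × 3.26 L ÷ 1000 = 0.281 g
calcium chloride dihydrate: 9.19 mmol/L × 147.01 g/mol × 3.26 L ÷ 1000 = 4.404 g
sodium bicarbonate: C1V1 = C2V2 → 44.3 mM × 3260 mL ÷ 776 mM = 186.106 mL
streptomycin: C1V1 = C2V2 → 127 µg/mL × 3260 mL ÷ 100000 µg/mL = 4.140 mL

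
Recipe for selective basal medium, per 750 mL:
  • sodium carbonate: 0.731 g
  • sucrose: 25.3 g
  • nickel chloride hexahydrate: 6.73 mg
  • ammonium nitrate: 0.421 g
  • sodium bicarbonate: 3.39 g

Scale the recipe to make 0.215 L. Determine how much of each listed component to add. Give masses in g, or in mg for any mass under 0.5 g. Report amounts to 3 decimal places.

Ratio of target to recipe volume: 215 / 750 = 0.286667.
sodium carbonate: 0.731 g × (215 mL / 750 mL) = 0.209553 g = 209.553 mg
sucrose: 25.3 g × (215 mL / 750 mL) = 7.253 g
nickel chloride hexahydrate: 6.73 mg × (215 mL / 750 mL) = 1.929 mg
ammonium nitrate: 0.421 g × (215 mL / 750 mL) = 0.120687 g = 120.687 mg
sodium bicarbonate: 3.39 g × (215 mL / 750 mL) = 0.972 g

sodium carbonate 209.553 mg; sucrose 7.253 g; nickel chloride hexahydrate 1.929 mg; ammonium nitrate 120.687 mg; sodium bicarbonate 0.972 g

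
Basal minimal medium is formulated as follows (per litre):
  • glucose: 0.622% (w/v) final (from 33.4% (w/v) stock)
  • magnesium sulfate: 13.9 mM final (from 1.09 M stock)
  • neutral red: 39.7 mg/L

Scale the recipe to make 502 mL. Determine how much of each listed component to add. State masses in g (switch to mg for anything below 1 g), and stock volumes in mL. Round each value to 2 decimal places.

glucose 9.35 mL; magnesium sulfate 6.40 mL; neutral red 19.93 mg

Working volume: 502 mL = 0.502 L.
glucose: dilute stock: 0.622% ÷ 33.4% × 502 mL = 9.35 mL
magnesium sulfate: dilute stock: 13.9 mM × 502 mL ÷ 1090 mM = 6.40 mL
neutral red: 39.7 mg/L × 0.502 L = 19.93 mg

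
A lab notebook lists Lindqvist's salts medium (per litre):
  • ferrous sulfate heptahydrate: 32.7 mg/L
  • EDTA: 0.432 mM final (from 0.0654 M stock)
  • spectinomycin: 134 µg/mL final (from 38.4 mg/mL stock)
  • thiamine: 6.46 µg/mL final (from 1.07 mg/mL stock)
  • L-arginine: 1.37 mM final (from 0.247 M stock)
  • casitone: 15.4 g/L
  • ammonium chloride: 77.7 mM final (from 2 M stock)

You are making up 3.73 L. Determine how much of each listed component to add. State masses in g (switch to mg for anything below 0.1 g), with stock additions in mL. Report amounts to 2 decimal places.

ferrous sulfate heptahydrate 0.12 g; EDTA 24.64 mL; spectinomycin 13.02 mL; thiamine 22.52 mL; L-arginine 20.69 mL; casitone 57.44 g; ammonium chloride 144.91 mL

Working volume: 3.73 L.
ferrous sulfate heptahydrate: 32.7 mg/L × 3.73 L = 121.971 mg = 0.12 g
EDTA: V = C2·V2/C1 = 0.432 mM × 3730 mL ÷ 65.4 mM = 24.64 mL
spectinomycin: C1V1 = C2V2 → 134 µg/mL × 3730 mL ÷ 38400 µg/mL = 13.02 mL
thiamine: dilute stock: 6.46 µg/mL × 3730 mL ÷ 1070 µg/mL = 22.52 mL
L-arginine: dilute stock: 1.37 mM × 3730 mL ÷ 247 mM = 20.69 mL
casitone: 15.4 g/L × 3.73 L = 57.44 g
ammonium chloride: dilute stock: 77.7 mM × 3730 mL ÷ 2000 mM = 144.91 mL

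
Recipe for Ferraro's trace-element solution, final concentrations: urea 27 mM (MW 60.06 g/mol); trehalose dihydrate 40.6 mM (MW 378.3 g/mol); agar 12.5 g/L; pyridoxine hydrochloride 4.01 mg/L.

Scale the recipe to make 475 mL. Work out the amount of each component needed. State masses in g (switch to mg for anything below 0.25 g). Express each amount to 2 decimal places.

urea 0.77 g; trehalose dihydrate 7.30 g; agar 5.94 g; pyridoxine hydrochloride 1.90 mg

Scale factor relative to 1 L: 0.475.
urea: 27 mmol/L × 60.06 g/mol × 0.475 L ÷ 1000 = 0.77 g
trehalose dihydrate: 40.6 mmol/L × 378.3 g/mol × 0.475 L ÷ 1000 = 7.30 g
agar: 12.5 g/L × 0.475 L = 5.94 g
pyridoxine hydrochloride: 4.01 mg/L × 0.475 L = 1.90 mg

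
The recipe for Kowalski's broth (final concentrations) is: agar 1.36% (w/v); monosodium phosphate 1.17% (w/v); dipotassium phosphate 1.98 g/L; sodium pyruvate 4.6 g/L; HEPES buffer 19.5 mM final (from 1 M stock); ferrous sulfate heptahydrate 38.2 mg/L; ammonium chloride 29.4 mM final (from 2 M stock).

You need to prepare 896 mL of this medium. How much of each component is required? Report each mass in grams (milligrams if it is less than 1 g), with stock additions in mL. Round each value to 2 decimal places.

agar 12.19 g; monosodium phosphate 10.48 g; dipotassium phosphate 1.77 g; sodium pyruvate 4.12 g; HEPES buffer 17.47 mL; ferrous sulfate heptahydrate 34.23 mg; ammonium chloride 13.17 mL

Scale factor relative to 1 L: 0.896.
agar: 1.36 g per 100 mL × 896 mL ÷ 100 = 12.19 g
monosodium phosphate: 1.17% w/v = 11.7 g/L → 11.7 × 0.896 L = 10.48 g
dipotassium phosphate: 1.98 g/L × 0.896 L = 1.77 g
sodium pyruvate: 4.6 g/L × 0.896 L = 4.12 g
HEPES buffer: dilute stock: 19.5 mM × 896 mL ÷ 1000 mM = 17.47 mL
ferrous sulfate heptahydrate: 38.2 mg/L × 0.896 L = 34.23 mg
ammonium chloride: V = C2·V2/C1 = 29.4 mM × 896 mL ÷ 2000 mM = 13.17 mL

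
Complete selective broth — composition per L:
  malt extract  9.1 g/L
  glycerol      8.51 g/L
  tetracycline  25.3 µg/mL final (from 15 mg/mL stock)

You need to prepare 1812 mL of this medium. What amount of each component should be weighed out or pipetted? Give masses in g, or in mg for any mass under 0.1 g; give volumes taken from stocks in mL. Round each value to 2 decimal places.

Target volume = 1812 mL = 1.812 L.
malt extract: 9.1 g/L × 1.812 L = 16.49 g
glycerol: 8.51 g/L × 1.812 L = 15.42 g
tetracycline: C1V1 = C2V2 → 25.3 µg/mL × 1812 mL ÷ 15000 µg/mL = 3.06 mL

malt extract 16.49 g; glycerol 15.42 g; tetracycline 3.06 mL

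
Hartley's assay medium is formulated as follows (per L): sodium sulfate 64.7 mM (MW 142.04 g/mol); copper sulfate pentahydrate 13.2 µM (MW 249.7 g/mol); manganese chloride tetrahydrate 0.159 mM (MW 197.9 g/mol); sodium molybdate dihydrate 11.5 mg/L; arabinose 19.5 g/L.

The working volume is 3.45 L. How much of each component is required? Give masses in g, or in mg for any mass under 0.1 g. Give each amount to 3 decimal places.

Working volume: 3.45 L.
sodium sulfate: 64.7 mmol/L × 142.04 g/mol × 3.45 L ÷ 1000 = 31.705 g
copper sulfate pentahydrate: 13.2 µmol/L × 249.7 g/mol × 3.45 L ÷ 1000 = 11.371 mg
manganese chloride tetrahydrate: 0.159 mmol/L × 197.9 g/mol × 3.45 L ÷ 1000 = 0.109 g
sodium molybdate dihydrate: 11.5 mg/L × 3.45 L = 39.675 mg
arabinose: 19.5 g/L × 3.45 L = 67.275 g

sodium sulfate 31.705 g; copper sulfate pentahydrate 11.371 mg; manganese chloride tetrahydrate 0.109 g; sodium molybdate dihydrate 39.675 mg; arabinose 67.275 g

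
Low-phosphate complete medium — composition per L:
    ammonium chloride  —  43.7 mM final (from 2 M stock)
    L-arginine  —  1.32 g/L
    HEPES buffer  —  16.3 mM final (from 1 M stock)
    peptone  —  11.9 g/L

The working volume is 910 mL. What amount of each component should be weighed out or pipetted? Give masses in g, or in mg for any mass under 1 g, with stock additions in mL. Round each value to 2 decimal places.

ammonium chloride 19.88 mL; L-arginine 1.20 g; HEPES buffer 14.83 mL; peptone 10.83 g

Scale factor relative to 1 L: 0.91.
ammonium chloride: C1V1 = C2V2 → 43.7 mM × 910 mL ÷ 2000 mM = 19.88 mL
L-arginine: 1.32 g/L × 0.91 L = 1.20 g
HEPES buffer: V = C2·V2/C1 = 16.3 mM × 910 mL ÷ 1000 mM = 14.83 mL
peptone: 11.9 g/L × 0.91 L = 10.83 g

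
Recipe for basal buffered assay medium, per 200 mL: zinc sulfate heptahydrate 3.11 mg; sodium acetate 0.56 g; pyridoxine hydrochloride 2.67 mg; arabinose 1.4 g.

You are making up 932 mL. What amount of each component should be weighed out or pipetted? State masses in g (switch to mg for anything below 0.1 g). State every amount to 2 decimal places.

zinc sulfate heptahydrate 14.49 mg; sodium acetate 2.61 g; pyridoxine hydrochloride 12.44 mg; arabinose 6.52 g

Scale factor = 932 mL / 200 mL = 4.66.
zinc sulfate heptahydrate: 3.11 mg × (932 mL / 200 mL) = 14.49 mg
sodium acetate: 0.56 g × (932 mL / 200 mL) = 2.61 g
pyridoxine hydrochloride: 2.67 mg × (932 mL / 200 mL) = 12.44 mg
arabinose: 1.4 g × (932 mL / 200 mL) = 6.52 g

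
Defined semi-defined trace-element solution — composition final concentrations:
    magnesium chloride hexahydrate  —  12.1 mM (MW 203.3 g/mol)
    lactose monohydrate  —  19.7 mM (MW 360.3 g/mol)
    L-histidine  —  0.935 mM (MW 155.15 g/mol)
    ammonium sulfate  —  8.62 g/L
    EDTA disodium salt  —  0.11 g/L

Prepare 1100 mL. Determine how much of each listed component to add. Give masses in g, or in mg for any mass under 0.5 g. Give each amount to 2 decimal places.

Scale factor relative to 1 L: 1.1.
magnesium chloride hexahydrate: 12.1 mmol/L × 203.3 g/mol × 1.1 L ÷ 1000 = 2.71 g
lactose monohydrate: 19.7 mmol/L × 360.3 g/mol × 1.1 L ÷ 1000 = 7.81 g
L-histidine: 0.935 mmol/L × 155.15 mg/mmol × 1.1 L = 159.57 mg
ammonium sulfate: 8.62 g/L × 1.1 L = 9.48 g
EDTA disodium salt: 0.11 g/L × 1.1 L = 0.121 g = 121.00 mg

magnesium chloride hexahydrate 2.71 g; lactose monohydrate 7.81 g; L-histidine 159.57 mg; ammonium sulfate 9.48 g; EDTA disodium salt 121.00 mg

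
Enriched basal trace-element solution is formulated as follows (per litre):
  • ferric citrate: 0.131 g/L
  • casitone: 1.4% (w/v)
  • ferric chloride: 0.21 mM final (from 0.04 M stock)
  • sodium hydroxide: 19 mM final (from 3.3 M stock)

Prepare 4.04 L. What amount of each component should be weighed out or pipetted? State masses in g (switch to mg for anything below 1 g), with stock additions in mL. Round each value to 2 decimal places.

Scale factor relative to 1 L: 4.04.
ferric citrate: 0.131 g/L × 4.04 L = 0.52924 g = 529.24 mg
casitone: 1.4% w/v = 14 g/L → 14 × 4.04 L = 56.56 g
ferric chloride: C1V1 = C2V2 → 0.21 mM × 4040 mL ÷ 40 mM = 21.21 mL
sodium hydroxide: V = C2·V2/C1 = 19 mM × 4040 mL ÷ 3300 mM = 23.26 mL

ferric citrate 529.24 mg; casitone 56.56 g; ferric chloride 21.21 mL; sodium hydroxide 23.26 mL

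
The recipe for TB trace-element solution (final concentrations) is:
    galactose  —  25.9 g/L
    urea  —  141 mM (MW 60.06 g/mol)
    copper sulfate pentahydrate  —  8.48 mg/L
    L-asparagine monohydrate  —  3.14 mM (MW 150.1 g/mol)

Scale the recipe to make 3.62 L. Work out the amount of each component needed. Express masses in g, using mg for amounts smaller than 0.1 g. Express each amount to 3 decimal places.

Working volume: 3.62 L.
galactose: 25.9 g/L × 3.62 L = 93.758 g
urea: 141 mmol/L × 60.06 g/mol × 3.62 L ÷ 1000 = 30.656 g
copper sulfate pentahydrate: 8.48 mg/L × 3.62 L = 30.698 mg
L-asparagine monohydrate: 3.14 mmol/L × 150.1 g/mol × 3.62 L ÷ 1000 = 1.706 g

galactose 93.758 g; urea 30.656 g; copper sulfate pentahydrate 30.698 mg; L-asparagine monohydrate 1.706 g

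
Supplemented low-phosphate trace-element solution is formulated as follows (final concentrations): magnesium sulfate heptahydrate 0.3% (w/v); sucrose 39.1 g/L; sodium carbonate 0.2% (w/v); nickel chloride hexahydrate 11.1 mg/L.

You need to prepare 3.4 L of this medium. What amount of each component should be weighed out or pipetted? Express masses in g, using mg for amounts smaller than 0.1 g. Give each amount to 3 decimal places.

magnesium sulfate heptahydrate 10.200 g; sucrose 132.940 g; sodium carbonate 6.800 g; nickel chloride hexahydrate 37.740 mg

Working volume: 3.4 L.
magnesium sulfate heptahydrate: 0.3 g per 100 mL × 3400 mL ÷ 100 = 10.200 g
sucrose: 39.1 g/L × 3.4 L = 132.940 g
sodium carbonate: 0.2% w/v = 2 g/L → 2 × 3.4 L = 6.800 g
nickel chloride hexahydrate: 11.1 mg/L × 3.4 L = 37.740 mg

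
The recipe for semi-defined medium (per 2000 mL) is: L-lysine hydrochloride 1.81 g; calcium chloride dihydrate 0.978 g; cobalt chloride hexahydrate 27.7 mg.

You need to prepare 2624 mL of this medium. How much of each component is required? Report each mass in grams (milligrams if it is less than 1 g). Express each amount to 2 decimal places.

Ratio of target to recipe volume: 2624 / 2000 = 1.312.
L-lysine hydrochloride: 1.81 g × (2624 mL / 2000 mL) = 2.37 g
calcium chloride dihydrate: 0.978 g × (2624 mL / 2000 mL) = 1.28 g
cobalt chloride hexahydrate: 27.7 mg × (2624 mL / 2000 mL) = 36.34 mg

L-lysine hydrochloride 2.37 g; calcium chloride dihydrate 1.28 g; cobalt chloride hexahydrate 36.34 mg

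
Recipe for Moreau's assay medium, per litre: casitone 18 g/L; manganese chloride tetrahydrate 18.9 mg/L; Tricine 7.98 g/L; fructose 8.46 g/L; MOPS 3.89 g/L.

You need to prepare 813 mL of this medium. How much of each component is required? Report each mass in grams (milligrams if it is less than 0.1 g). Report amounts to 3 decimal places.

casitone 14.634 g; manganese chloride tetrahydrate 15.366 mg; Tricine 6.488 g; fructose 6.878 g; MOPS 3.163 g

Target volume = 813 mL = 0.813 L.
casitone: 18 g/L × 0.813 L = 14.634 g
manganese chloride tetrahydrate: 18.9 mg/L × 0.813 L = 15.366 mg
Tricine: 7.98 g/L × 0.813 L = 6.488 g
fructose: 8.46 g/L × 0.813 L = 6.878 g
MOPS: 3.89 g/L × 0.813 L = 3.163 g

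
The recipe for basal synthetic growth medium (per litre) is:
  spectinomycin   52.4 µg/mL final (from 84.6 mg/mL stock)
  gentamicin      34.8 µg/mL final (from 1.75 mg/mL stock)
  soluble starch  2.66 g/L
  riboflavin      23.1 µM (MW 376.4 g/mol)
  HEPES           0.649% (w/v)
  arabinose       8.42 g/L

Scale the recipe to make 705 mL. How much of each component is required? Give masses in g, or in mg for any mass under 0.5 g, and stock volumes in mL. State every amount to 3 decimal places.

Scale factor relative to 1 L: 0.705.
spectinomycin: C1V1 = C2V2 → 52.4 µg/mL × 705 mL ÷ 84600 µg/mL = 0.437 mL
gentamicin: dilute stock: 34.8 µg/mL × 705 mL ÷ 1750 µg/mL = 14.019 mL
soluble starch: 2.66 g/L × 0.705 L = 1.875 g
riboflavin: 23.1 µmol/L × 376.4 g/mol × 0.705 L ÷ 1000 = 6.130 mg
HEPES: 0.649% w/v = 6.49 g/L → 6.49 × 0.705 L = 4.575 g
arabinose: 8.42 g/L × 0.705 L = 5.936 g

spectinomycin 0.437 mL; gentamicin 14.019 mL; soluble starch 1.875 g; riboflavin 6.130 mg; HEPES 4.575 g; arabinose 5.936 g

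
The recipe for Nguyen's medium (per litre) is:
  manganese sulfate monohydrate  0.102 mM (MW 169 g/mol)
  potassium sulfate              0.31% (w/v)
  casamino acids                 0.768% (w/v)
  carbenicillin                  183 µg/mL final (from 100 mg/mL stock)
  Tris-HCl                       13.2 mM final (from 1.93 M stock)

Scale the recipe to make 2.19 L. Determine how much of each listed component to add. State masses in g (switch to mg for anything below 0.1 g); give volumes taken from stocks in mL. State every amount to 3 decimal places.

Scale factor relative to 1 L: 2.19.
manganese sulfate monohydrate: 0.102 mmol/L × 169 mg/mmol × 2.19 L = 37.751 mg
potassium sulfate: 0.31% w/v = 3.1 g/L → 3.1 × 2.19 L = 6.789 g
casamino acids: 0.768 g per 100 mL × 2190 mL ÷ 100 = 16.819 g
carbenicillin: dilute stock: 183 µg/mL × 2190 mL ÷ 100000 µg/mL = 4.008 mL
Tris-HCl: dilute stock: 13.2 mM × 2190 mL ÷ 1930 mM = 14.978 mL

manganese sulfate monohydrate 37.751 mg; potassium sulfate 6.789 g; casamino acids 16.819 g; carbenicillin 4.008 mL; Tris-HCl 14.978 mL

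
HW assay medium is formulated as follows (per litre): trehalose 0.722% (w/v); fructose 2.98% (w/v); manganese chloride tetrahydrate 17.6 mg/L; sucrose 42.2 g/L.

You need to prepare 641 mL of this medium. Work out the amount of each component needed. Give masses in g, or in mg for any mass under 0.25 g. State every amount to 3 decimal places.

Working volume: 641 mL = 0.641 L.
trehalose: 0.722% w/v = 7.22 g/L → 7.22 × 0.641 L = 4.628 g
fructose: 2.98 g per 100 mL × 641 mL ÷ 100 = 19.102 g
manganese chloride tetrahydrate: 17.6 mg/L × 0.641 L = 11.282 mg
sucrose: 42.2 g/L × 0.641 L = 27.050 g

trehalose 4.628 g; fructose 19.102 g; manganese chloride tetrahydrate 11.282 mg; sucrose 27.050 g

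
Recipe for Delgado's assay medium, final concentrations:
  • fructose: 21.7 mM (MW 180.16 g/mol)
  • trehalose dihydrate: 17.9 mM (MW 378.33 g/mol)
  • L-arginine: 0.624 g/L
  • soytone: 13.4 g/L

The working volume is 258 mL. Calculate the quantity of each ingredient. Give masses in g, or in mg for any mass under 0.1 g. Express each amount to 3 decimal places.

Working volume: 258 mL = 0.258 L.
fructose: 21.7 mmol/L × 180.16 g/mol × 0.258 L ÷ 1000 = 1.009 g
trehalose dihydrate: 17.9 mmol/L × 378.33 g/mol × 0.258 L ÷ 1000 = 1.747 g
L-arginine: 0.624 g/L × 0.258 L = 0.161 g
soytone: 13.4 g/L × 0.258 L = 3.457 g

fructose 1.009 g; trehalose dihydrate 1.747 g; L-arginine 0.161 g; soytone 3.457 g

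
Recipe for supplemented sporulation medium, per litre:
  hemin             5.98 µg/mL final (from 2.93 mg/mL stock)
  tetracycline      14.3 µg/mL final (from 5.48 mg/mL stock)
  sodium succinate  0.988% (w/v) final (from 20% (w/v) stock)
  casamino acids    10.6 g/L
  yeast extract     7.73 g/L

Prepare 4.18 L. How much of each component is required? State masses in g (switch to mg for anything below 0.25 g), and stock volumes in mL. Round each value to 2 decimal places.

Scale factor relative to 1 L: 4.18.
hemin: V = C2·V2/C1 = 5.98 µg/mL × 4180 mL ÷ 2930 µg/mL = 8.53 mL
tetracycline: C1V1 = C2V2 → 14.3 µg/mL × 4180 mL ÷ 5480 µg/mL = 10.91 mL
sodium succinate: C1V1 = C2V2 → 0.988% ÷ 20% × 4180 mL = 206.49 mL
casamino acids: 10.6 g/L × 4.18 L = 44.31 g
yeast extract: 7.73 g/L × 4.18 L = 32.31 g

hemin 8.53 mL; tetracycline 10.91 mL; sodium succinate 206.49 mL; casamino acids 44.31 g; yeast extract 32.31 g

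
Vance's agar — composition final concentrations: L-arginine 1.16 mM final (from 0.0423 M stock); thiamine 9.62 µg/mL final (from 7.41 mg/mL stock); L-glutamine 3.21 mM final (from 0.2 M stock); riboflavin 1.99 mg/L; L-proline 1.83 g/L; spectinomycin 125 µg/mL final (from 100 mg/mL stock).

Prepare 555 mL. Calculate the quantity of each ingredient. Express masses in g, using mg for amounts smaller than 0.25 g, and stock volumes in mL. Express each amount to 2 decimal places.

L-arginine 15.22 mL; thiamine 0.72 mL; L-glutamine 8.91 mL; riboflavin 1.10 mg; L-proline 1.02 g; spectinomycin 0.69 mL

Working volume: 555 mL = 0.555 L.
L-arginine: V = C2·V2/C1 = 1.16 mM × 555 mL ÷ 42.3 mM = 15.22 mL
thiamine: V = C2·V2/C1 = 9.62 µg/mL × 555 mL ÷ 7410 µg/mL = 0.72 mL
L-glutamine: dilute stock: 3.21 mM × 555 mL ÷ 200 mM = 8.91 mL
riboflavin: 1.99 mg/L × 0.555 L = 1.10 mg
L-proline: 1.83 g/L × 0.555 L = 1.02 g
spectinomycin: V = C2·V2/C1 = 125 µg/mL × 555 mL ÷ 100000 µg/mL = 0.69 mL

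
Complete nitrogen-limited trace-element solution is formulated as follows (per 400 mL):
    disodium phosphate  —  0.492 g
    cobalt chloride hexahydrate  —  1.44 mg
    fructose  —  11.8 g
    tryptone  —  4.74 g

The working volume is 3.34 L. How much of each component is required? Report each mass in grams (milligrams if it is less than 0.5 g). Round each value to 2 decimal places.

Ratio of target to recipe volume: 3340 / 400 = 8.35.
disodium phosphate: 0.492 g × (3340 mL / 400 mL) = 4.11 g
cobalt chloride hexahydrate: 1.44 mg × (3340 mL / 400 mL) = 12.02 mg
fructose: 11.8 g × (3340 mL / 400 mL) = 98.53 g
tryptone: 4.74 g × (3340 mL / 400 mL) = 39.58 g

disodium phosphate 4.11 g; cobalt chloride hexahydrate 12.02 mg; fructose 98.53 g; tryptone 39.58 g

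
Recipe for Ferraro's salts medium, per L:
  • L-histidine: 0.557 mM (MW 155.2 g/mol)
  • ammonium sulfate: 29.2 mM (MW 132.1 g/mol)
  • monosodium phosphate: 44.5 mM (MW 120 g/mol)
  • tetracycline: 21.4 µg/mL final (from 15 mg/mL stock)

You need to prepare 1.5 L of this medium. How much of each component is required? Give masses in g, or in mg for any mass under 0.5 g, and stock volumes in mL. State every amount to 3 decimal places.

Working volume: 1.5 L.
L-histidine: 0.557 mmol/L × 155.2 mg/mmol × 1.5 L = 129.670 mg
ammonium sulfate: 29.2 mmol/L × 132.1 g/mol × 1.5 L ÷ 1000 = 5.786 g
monosodium phosphate: 44.5 mmol/L × 120 g/mol × 1.5 L ÷ 1000 = 8.010 g
tetracycline: C1V1 = C2V2 → 21.4 µg/mL × 1500 mL ÷ 15000 µg/mL = 2.140 mL

L-histidine 129.670 mg; ammonium sulfate 5.786 g; monosodium phosphate 8.010 g; tetracycline 2.140 mL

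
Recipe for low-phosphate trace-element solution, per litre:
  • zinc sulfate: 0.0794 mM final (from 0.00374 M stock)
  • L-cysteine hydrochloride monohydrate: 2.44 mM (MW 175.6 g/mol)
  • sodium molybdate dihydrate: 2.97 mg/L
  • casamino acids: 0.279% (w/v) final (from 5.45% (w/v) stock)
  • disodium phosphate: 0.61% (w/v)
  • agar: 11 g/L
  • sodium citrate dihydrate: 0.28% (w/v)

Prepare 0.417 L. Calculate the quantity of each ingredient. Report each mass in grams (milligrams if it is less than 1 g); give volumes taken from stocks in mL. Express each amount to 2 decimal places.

Working volume: 0.417 L.
zinc sulfate: C1V1 = C2V2 → 0.0794 mM × 417 mL ÷ 3.74 mM = 8.85 mL
L-cysteine hydrochloride monohydrate: 2.44 mmol/L × 175.6 mg/mmol × 0.417 L = 178.67 mg
sodium molybdate dihydrate: 2.97 mg/L × 0.417 L = 1.24 mg
casamino acids: dilute stock: 0.279% ÷ 5.45% × 417 mL = 21.35 mL
disodium phosphate: 0.61 g per 100 mL × 417 mL ÷ 100 = 2.54 g
agar: 11 g/L × 0.417 L = 4.59 g
sodium citrate dihydrate: 0.28 g per 100 mL × 417 mL ÷ 100 = 1.17 g

zinc sulfate 8.85 mL; L-cysteine hydrochloride monohydrate 178.67 mg; sodium molybdate dihydrate 1.24 mg; casamino acids 21.35 mL; disodium phosphate 2.54 g; agar 4.59 g; sodium citrate dihydrate 1.17 g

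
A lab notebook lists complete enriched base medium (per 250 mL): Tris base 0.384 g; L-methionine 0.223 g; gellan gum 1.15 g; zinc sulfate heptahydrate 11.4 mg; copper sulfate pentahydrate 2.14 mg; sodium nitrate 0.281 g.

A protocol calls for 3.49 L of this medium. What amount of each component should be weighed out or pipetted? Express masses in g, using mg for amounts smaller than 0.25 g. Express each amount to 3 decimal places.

Scale factor = 3490 mL / 250 mL = 13.96.
Tris base: 0.384 g × (3490 mL / 250 mL) = 5.361 g
L-methionine: 0.223 g × (3490 mL / 250 mL) = 3.113 g
gellan gum: 1.15 g × (3490 mL / 250 mL) = 16.054 g
zinc sulfate heptahydrate: 11.4 mg × (3490 mL / 250 mL) = 159.144 mg
copper sulfate pentahydrate: 2.14 mg × (3490 mL / 250 mL) = 29.874 mg
sodium nitrate: 0.281 g × (3490 mL / 250 mL) = 3.923 g

Tris base 5.361 g; L-methionine 3.113 g; gellan gum 16.054 g; zinc sulfate heptahydrate 159.144 mg; copper sulfate pentahydrate 29.874 mg; sodium nitrate 3.923 g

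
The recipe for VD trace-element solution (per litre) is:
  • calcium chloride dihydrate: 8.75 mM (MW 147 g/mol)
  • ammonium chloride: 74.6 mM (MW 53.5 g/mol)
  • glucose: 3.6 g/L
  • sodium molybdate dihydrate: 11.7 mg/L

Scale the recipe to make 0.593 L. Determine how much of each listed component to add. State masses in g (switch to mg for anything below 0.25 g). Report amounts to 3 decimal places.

Working volume: 0.593 L.
calcium chloride dihydrate: 8.75 mmol/L × 147 g/mol × 0.593 L ÷ 1000 = 0.763 g
ammonium chloride: 74.6 mmol/L × 53.5 g/mol × 0.593 L ÷ 1000 = 2.367 g
glucose: 3.6 g/L × 0.593 L = 2.135 g
sodium molybdate dihydrate: 11.7 mg/L × 0.593 L = 6.938 mg

calcium chloride dihydrate 0.763 g; ammonium chloride 2.367 g; glucose 2.135 g; sodium molybdate dihydrate 6.938 mg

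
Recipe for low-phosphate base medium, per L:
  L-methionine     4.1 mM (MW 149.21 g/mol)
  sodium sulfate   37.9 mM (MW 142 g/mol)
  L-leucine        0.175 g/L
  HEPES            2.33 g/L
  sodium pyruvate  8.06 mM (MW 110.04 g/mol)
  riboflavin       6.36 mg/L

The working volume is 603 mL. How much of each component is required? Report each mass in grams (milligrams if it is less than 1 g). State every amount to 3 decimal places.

Scale factor relative to 1 L: 0.603.
L-methionine: 4.1 mmol/L × 149.21 mg/mmol × 0.603 L = 368.892 mg
sodium sulfate: 37.9 mmol/L × 142 g/mol × 0.603 L ÷ 1000 = 3.245 g
L-leucine: 0.175 g/L × 0.603 L = 0.105525 g = 105.525 mg
HEPES: 2.33 g/L × 0.603 L = 1.405 g
sodium pyruvate: 8.06 mmol/L × 110.04 mg/mmol × 0.603 L = 534.814 mg
riboflavin: 6.36 mg/L × 0.603 L = 3.835 mg

L-methionine 368.892 mg; sodium sulfate 3.245 g; L-leucine 105.525 mg; HEPES 1.405 g; sodium pyruvate 534.814 mg; riboflavin 3.835 mg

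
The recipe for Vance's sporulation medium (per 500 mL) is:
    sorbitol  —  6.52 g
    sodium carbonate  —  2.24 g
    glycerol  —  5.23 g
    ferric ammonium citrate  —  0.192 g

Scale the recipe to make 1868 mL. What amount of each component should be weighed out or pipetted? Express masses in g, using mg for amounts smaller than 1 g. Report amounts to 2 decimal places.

Ratio of target to recipe volume: 1868 / 500 = 3.736.
sorbitol: 6.52 g × (1868 mL / 500 mL) = 24.36 g
sodium carbonate: 2.24 g × (1868 mL / 500 mL) = 8.37 g
glycerol: 5.23 g × (1868 mL / 500 mL) = 19.54 g
ferric ammonium citrate: 0.192 g × (1868 mL / 500 mL) = 0.717312 g = 717.31 mg

sorbitol 24.36 g; sodium carbonate 8.37 g; glycerol 19.54 g; ferric ammonium citrate 717.31 mg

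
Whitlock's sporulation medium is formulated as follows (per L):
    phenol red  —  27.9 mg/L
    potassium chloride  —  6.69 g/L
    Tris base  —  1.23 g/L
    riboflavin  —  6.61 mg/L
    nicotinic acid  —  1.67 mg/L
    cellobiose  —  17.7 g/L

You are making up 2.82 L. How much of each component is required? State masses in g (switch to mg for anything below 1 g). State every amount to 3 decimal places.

phenol red 78.678 mg; potassium chloride 18.866 g; Tris base 3.469 g; riboflavin 18.640 mg; nicotinic acid 4.709 mg; cellobiose 49.914 g

Working volume: 2.82 L.
phenol red: 27.9 mg/L × 2.82 L = 78.678 mg
potassium chloride: 6.69 g/L × 2.82 L = 18.866 g
Tris base: 1.23 g/L × 2.82 L = 3.469 g
riboflavin: 6.61 mg/L × 2.82 L = 18.640 mg
nicotinic acid: 1.67 mg/L × 2.82 L = 4.709 mg
cellobiose: 17.7 g/L × 2.82 L = 49.914 g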